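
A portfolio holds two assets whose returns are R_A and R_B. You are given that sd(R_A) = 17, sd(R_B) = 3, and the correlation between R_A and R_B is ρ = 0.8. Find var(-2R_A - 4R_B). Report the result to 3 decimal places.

1952.800

var(R_A) = (17)² = 289;  var(R_B) = (3)² = 9
Cov(R_A,R_B) = ρ·sd(R_A)·sd(R_B) = 0.8·17·3 = 40.8
var(-2R_A - 4R_B) = (-2)²·var(R_A) + (-4)²·var(R_B) + 2·(-2)·(-4)·Cov(R_A,R_B)
= 4·289 + 16·9 + 16·40.8 = 1952.8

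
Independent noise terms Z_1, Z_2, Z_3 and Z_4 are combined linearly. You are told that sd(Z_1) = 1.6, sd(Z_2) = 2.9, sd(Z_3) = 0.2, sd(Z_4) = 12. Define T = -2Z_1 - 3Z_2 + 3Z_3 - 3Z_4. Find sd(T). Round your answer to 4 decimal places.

Var(Z_1) = 2.56, Var(Z_2) = 8.41, Var(Z_3) = 0.04, Var(Z_4) = 144
By independence, Var(T) = (-2)²Var(Z_1) + (-3)²Var(Z_2) + (3)²Var(Z_3) + (-3)²Var(Z_4)
= (-2)²·2.56 + (-3)²·8.41 + (3)²·0.04 + (-3)²·144 = 1382.29
sd(T) = √1382.29 ≈ 37.1792

37.1792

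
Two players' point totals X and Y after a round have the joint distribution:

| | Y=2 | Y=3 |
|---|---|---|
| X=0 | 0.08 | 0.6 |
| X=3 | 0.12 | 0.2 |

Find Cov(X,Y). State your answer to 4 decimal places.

-0.1680

E[X] = 0.96,  E[Y] = 2.8
E[XY] = 2.52
Cov(X,Y) = E[XY] − E[X]E[Y] = 2.52 − (0.96)(2.8) = -0.168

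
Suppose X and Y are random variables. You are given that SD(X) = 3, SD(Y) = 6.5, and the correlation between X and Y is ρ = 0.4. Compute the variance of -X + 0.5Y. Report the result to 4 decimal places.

11.7625

var(X) = (3)² = 9;  var(Y) = (6.5)² = 42.25
Cov(X,Y) = ρ·SD(X)·SD(Y) = 0.4·3·6.5 = 7.8
var(-X + 0.5Y) = (-1)²·var(X) + (0.5)²·var(Y) + 2·(-1)·(0.5)·Cov(X,Y)
= 1·9 + 0.25·42.25 + -1·7.8 = 11.7625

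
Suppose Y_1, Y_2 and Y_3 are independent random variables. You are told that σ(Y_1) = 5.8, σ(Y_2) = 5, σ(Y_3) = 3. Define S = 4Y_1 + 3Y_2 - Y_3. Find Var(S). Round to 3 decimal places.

772.240

Var(Y_1) = 33.64, Var(Y_2) = 25, Var(Y_3) = 9
By independence, Var(S) = (4)²Var(Y_1) + (3)²Var(Y_2) + (-1)²Var(Y_3)
= (4)²·33.64 + (3)²·25 + (-1)²·9 = 772.24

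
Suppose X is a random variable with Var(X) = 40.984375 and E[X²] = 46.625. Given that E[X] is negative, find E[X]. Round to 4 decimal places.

(E[X])² = E[X²] − Var(X) = 46.625 − 40.984375 = 5.640625
E[X] = −√5.640625 = -2.375

-2.3750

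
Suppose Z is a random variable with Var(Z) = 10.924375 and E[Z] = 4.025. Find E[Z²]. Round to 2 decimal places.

E[Z²] = Var(Z) + (E[Z])² = 10.924375 + (4.025)² = 27.125

27.13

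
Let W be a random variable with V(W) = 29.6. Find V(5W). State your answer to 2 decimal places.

740.00

V(5W) = (5)²·V(W) = 25·29.6 = 740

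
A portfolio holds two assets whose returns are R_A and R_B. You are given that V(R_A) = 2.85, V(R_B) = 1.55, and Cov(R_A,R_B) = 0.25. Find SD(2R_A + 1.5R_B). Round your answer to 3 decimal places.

4.048

V(2R_A + 1.5R_B) = (2)²·V(R_A) + (1.5)²·V(R_B) + 2·(2)·(1.5)·Cov(R_A,R_B)
= 4·2.85 + 2.25·1.55 + 6·0.25 = 16.3875
SD(2R_A + 1.5R_B) = √16.3875 ≈ 4.048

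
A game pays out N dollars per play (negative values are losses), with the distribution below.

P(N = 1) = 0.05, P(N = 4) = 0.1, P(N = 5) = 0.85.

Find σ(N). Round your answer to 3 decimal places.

0.900

E[N] = (1)(0.05) + (4)(0.1) + (5)(0.85) = 4.7
E[N²] = (1)²(0.05) + (4)²(0.1) + (5)²(0.85) = 22.9
Var(N) = E[N²] − (E[N])² = 22.9 − (4.7)² = 0.81
σ(N) = √0.81 ≈ 0.900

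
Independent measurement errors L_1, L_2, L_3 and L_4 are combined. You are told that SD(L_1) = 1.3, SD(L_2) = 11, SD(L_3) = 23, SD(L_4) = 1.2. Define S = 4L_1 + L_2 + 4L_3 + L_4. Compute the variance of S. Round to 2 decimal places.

Var(L_1) = 1.69, Var(L_2) = 121, Var(L_3) = 529, Var(L_4) = 1.44
By independence, Var(S) = (4)²Var(L_1) + (1)²Var(L_2) + (4)²Var(L_3) + (1)²Var(L_4)
= (4)²·1.69 + (1)²·121 + (4)²·529 + (1)²·1.44 = 8613.48

8613.48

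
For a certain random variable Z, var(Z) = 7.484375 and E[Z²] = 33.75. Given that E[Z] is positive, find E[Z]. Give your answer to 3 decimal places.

5.125

(E[Z])² = E[Z²] − var(Z) = 33.75 − 7.484375 = 26.265625
E[Z] = √26.265625 = 5.125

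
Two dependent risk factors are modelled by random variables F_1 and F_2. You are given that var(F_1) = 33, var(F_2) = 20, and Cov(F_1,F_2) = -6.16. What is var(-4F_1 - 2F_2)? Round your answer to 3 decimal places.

509.440

var(-4F_1 - 2F_2) = (-4)²·var(F_1) + (-2)²·var(F_2) + 2·(-4)·(-2)·Cov(F_1,F_2)
= 16·33 + 4·20 + 16·-6.16 = 509.44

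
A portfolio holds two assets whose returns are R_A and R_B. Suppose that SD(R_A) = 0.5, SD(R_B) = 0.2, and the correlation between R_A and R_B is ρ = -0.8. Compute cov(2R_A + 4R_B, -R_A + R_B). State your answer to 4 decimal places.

-0.1800

V(R_A) = (0.5)² = 0.25;  V(R_B) = (0.2)² = 0.04
cov(R_A,R_B) = ρ·SD(R_A)·SD(R_B) = -0.8·0.5·0.2 = -0.08
cov(2R_A + 4R_B, -R_A + R_B) = (2)(-1)V(R_A) + (4)(1)V(R_B) + [(2)(1) + (4)(-1)]cov(R_A,R_B)
= -2·0.25 + 4·0.04 + -2·-0.08 = -0.18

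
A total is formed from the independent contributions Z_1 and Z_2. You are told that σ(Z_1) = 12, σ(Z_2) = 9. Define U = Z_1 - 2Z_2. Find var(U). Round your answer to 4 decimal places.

var(Z_1) = 144, var(Z_2) = 81
By independence, var(U) = (1)²var(Z_1) + (-2)²var(Z_2)
= (1)²·144 + (-2)²·81 = 468

468.0000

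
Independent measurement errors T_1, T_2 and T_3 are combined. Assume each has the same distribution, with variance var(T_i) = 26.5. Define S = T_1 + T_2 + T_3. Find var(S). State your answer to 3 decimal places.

By independence, var(S) = (1)²var(T_1) + (1)²var(T_2) + (1)²var(T_3)
= (1)²·26.5 + (1)²·26.5 + (1)²·26.5 = 79.5

79.500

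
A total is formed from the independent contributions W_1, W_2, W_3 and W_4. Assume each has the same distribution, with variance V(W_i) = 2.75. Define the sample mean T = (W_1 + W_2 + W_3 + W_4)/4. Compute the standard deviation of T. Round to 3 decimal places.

By independence, V(T) = (0.25)²V(W_1) + (0.25)²V(W_2) + (0.25)²V(W_3) + (0.25)²V(W_4)
= (0.25)²·2.75 + (0.25)²·2.75 + (0.25)²·2.75 + (0.25)²·2.75 = 0.6875
σ(T) = √0.6875 ≈ 0.829

0.829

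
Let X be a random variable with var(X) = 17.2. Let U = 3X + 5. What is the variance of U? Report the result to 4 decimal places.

154.8000

var(3X + 5) = (3)²·var(X) = 9·17.2 = 154.8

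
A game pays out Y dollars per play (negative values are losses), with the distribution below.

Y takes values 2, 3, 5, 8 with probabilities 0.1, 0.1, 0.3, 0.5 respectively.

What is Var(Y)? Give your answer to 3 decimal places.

E[Y] = (2)(0.1) + (3)(0.1) + (5)(0.3) + (8)(0.5) = 6
E[Y²] = (2)²(0.1) + (3)²(0.1) + (5)²(0.3) + (8)²(0.5) = 40.8
Var(Y) = E[Y²] − (E[Y])² = 40.8 − (6)² = 4.8

4.800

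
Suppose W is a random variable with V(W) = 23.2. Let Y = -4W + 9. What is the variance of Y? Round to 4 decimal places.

V(-4W + 9) = (-4)²·V(W) = 16·23.2 = 371.2

371.2000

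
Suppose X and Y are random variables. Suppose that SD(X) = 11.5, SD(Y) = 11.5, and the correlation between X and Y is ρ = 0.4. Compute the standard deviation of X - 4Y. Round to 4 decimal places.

42.7206

var(X) = (11.5)² = 132.25;  var(Y) = (11.5)² = 132.25
Cov(X,Y) = ρ·SD(X)·SD(Y) = 0.4·11.5·11.5 = 52.9
var(X - 4Y) = (1)²·var(X) + (-4)²·var(Y) + 2·(1)·(-4)·Cov(X,Y)
= 1·132.25 + 16·132.25 + -8·52.9 = 1825.05
SD(X - 4Y) = √1825.05 ≈ 42.7206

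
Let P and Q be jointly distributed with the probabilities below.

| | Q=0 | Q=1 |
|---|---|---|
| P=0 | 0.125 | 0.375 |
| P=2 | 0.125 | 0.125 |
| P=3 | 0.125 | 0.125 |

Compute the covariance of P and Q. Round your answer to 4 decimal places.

-0.1563

E[P] = 1.25,  E[Q] = 0.625
E[PQ] = 0.625
Cov(P,Q) = E[PQ] − E[P]E[Q] = 0.625 − (1.25)(0.625) = -0.15625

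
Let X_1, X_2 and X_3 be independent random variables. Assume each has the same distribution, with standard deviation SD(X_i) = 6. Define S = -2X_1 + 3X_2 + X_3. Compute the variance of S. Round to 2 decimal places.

504.00

var(X_i) = (6)² = 36
By independence, var(S) = (-2)²var(X_1) + (3)²var(X_2) + (1)²var(X_3)
= (-2)²·36 + (3)²·36 + (1)²·36 = 504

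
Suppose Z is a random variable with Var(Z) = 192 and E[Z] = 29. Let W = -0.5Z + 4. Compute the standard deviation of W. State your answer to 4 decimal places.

6.9282

Var(-0.5Z + 4) = (-0.5)²·192 = 48
SD(W) = √48 ≈ 6.9282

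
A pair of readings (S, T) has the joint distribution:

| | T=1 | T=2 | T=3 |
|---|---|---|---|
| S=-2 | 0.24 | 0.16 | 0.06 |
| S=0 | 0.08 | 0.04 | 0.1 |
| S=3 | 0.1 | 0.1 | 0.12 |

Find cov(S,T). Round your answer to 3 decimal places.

E[S] = 0.04,  E[T] = 1.86
E[ST] = 0.5
cov(S,T) = E[ST] − E[S]E[T] = 0.5 − (0.04)(1.86) = 0.4256

0.426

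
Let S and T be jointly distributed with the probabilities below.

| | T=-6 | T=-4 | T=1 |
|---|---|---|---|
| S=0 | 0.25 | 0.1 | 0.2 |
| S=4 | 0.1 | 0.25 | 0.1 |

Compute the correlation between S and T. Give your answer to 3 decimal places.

E[S] = 1.8,  E[T] = -3.2
E[ST] = -6
Cov(S,T) = E[ST] − E[S]E[T] = -6 − (1.8)(-3.2) = -0.24
Var(S) = 3.96,  Var(T) = 8.26
ρ = -0.24 / √(3.96·8.26) ≈ -0.042

-0.042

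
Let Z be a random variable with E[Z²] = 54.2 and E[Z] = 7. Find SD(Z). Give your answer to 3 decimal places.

2.280

Var(Z) = 54.2 − (7)² = 5.2
SD(Z) = √5.2 ≈ 2.280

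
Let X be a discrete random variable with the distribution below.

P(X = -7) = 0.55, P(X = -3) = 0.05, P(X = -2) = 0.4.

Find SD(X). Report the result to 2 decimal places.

2.44

E[X] = (-7)(0.55) + (-3)(0.05) + (-2)(0.4) = -4.8
E[X²] = (-7)²(0.55) + (-3)²(0.05) + (-2)²(0.4) = 29
Var(X) = E[X²] − (E[X])² = 29 − (-4.8)² = 5.96
SD(X) = √5.96 ≈ 2.44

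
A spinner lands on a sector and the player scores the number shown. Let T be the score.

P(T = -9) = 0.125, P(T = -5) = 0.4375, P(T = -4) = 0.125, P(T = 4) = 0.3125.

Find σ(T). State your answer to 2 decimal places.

E[T] = (-9)(0.125) + (-5)(0.4375) + (-4)(0.125) + (4)(0.3125) = -2.5625
E[T²] = (-9)²(0.125) + (-5)²(0.4375) + (-4)²(0.125) + (4)²(0.3125) = 28.0625
V(T) = E[T²] − (E[T])² = 28.0625 − (-2.5625)² = 21.49609375
σ(T) = √21.49609375 ≈ 4.64

4.64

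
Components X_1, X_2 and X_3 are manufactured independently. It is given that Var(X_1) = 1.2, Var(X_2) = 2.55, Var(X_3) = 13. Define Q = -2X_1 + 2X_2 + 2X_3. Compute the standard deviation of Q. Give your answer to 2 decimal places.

By independence, Var(Q) = (-2)²Var(X_1) + (2)²Var(X_2) + (2)²Var(X_3)
= (-2)²·1.2 + (2)²·2.55 + (2)²·13 = 67
σ(Q) = √67 ≈ 8.19

8.19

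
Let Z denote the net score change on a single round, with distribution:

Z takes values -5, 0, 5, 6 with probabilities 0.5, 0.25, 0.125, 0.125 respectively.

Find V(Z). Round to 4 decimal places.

18.8594

E[Z] = (-5)(0.5) + (0)(0.25) + (5)(0.125) + (6)(0.125) = -1.125
E[Z²] = (-5)²(0.5) + (0)²(0.25) + (5)²(0.125) + (6)²(0.125) = 20.125
V(Z) = E[Z²] − (E[Z])² = 20.125 − (-1.125)² = 18.859375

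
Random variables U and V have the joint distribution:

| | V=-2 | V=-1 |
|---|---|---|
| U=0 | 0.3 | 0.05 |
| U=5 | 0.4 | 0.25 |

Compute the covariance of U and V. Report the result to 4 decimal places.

0.2750

E[U] = 3.25,  E[V] = -1.7
E[UV] = -5.25
cov(U,V) = E[UV] − E[U]E[V] = -5.25 − (3.25)(-1.7) = 0.275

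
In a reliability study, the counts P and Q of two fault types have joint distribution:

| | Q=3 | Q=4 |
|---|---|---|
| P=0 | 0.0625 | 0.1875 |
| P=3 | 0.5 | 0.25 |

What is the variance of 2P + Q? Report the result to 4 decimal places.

E[P] = 2.25,  E[Q] = 3.4375,  E[PQ] = 7.5
var(P) = 6.75 − (2.25)² = 1.6875;  var(Q) = 12.0625 − (3.4375)² = 0.24609375
Cov(P,Q) = 7.5 − (2.25)(3.4375) = -0.234375
var(2P + Q) = (2)²·1.6875 + (1)²·0.24609375 + 2·(2)·(1)·-0.234375 = 6.05859375

6.0586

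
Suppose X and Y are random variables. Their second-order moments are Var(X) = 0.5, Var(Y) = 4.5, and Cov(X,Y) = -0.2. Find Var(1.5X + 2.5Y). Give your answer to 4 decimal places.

Var(1.5X + 2.5Y) = (1.5)²·Var(X) + (2.5)²·Var(Y) + 2·(1.5)·(2.5)·Cov(X,Y)
= 2.25·0.5 + 6.25·4.5 + 7.5·-0.2 = 27.75

27.7500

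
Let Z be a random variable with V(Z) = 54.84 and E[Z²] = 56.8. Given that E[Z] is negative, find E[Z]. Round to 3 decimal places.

-1.400

(E[Z])² = E[Z²] − V(Z) = 56.8 − 54.84 = 1.96
E[Z] = −√1.96 = -1.4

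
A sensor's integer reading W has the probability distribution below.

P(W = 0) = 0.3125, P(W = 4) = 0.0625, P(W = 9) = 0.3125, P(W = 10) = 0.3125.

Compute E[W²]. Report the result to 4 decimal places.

57.5625

E[W²] = (0)²(0.3125) + (4)²(0.0625) + (9)²(0.3125) + (10)²(0.3125) = 57.5625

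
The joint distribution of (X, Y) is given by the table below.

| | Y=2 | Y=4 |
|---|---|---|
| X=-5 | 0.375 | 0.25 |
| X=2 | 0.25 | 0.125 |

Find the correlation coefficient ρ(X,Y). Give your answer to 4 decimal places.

-0.0667

E[X] = -2.375,  E[Y] = 2.75
E[XY] = -6.75
Cov(X,Y) = E[XY] − E[X]E[Y] = -6.75 − (-2.375)(2.75) = -0.21875
Var(X) = 11.484375,  Var(Y) = 0.9375
ρ = -0.21875 / √(11.484375·0.9375) ≈ -0.0667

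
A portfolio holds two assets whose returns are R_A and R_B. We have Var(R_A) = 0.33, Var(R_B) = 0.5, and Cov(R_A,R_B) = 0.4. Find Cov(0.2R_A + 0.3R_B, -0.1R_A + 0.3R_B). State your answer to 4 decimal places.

Cov(0.2R_A + 0.3R_B, -0.1R_A + 0.3R_B) = (0.2)(-0.1)Var(R_A) + (0.3)(0.3)Var(R_B) + [(0.2)(0.3) + (0.3)(-0.1)]Cov(R_A,R_B)
= -0.02·0.33 + 0.09·0.5 + 0.03·0.4 = 0.0504

0.0504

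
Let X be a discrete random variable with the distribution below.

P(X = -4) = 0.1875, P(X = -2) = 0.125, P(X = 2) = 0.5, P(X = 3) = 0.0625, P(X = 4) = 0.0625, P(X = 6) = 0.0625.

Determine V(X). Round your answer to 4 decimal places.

8.6523

E[X] = (-4)(0.1875) + (-2)(0.125) + (2)(0.5) + (3)(0.0625) + (4)(0.0625) + (6)(0.0625) = 0.8125
E[X²] = (-4)²(0.1875) + (-2)²(0.125) + (2)²(0.5) + (3)²(0.0625) + (4)²(0.0625) + (6)²(0.0625) = 9.3125
V(X) = E[X²] − (E[X])² = 9.3125 − (0.8125)² = 8.65234375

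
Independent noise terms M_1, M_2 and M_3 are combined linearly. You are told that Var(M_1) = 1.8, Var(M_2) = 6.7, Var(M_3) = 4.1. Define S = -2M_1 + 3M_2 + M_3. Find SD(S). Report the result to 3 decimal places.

8.462

By independence, Var(S) = (-2)²Var(M_1) + (3)²Var(M_2) + (1)²Var(M_3)
= (-2)²·1.8 + (3)²·6.7 + (1)²·4.1 = 71.6
SD(S) = √71.6 ≈ 8.462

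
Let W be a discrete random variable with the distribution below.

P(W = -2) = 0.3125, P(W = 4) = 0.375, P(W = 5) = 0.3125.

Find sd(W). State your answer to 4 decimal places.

E[W] = (-2)(0.3125) + (4)(0.375) + (5)(0.3125) = 2.4375
E[W²] = (-2)²(0.3125) + (4)²(0.375) + (5)²(0.3125) = 15.0625
V(W) = E[W²] − (E[W])² = 15.0625 − (2.4375)² = 9.12109375
sd(W) = √9.12109375 ≈ 3.0201

3.0201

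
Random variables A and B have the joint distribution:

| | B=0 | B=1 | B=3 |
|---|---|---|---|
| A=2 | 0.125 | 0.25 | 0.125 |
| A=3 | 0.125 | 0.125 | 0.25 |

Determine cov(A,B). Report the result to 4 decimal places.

0.1250

E[A] = 2.5,  E[B] = 1.5
E[AB] = 3.875
cov(A,B) = E[AB] − E[A]E[B] = 3.875 − (2.5)(1.5) = 0.125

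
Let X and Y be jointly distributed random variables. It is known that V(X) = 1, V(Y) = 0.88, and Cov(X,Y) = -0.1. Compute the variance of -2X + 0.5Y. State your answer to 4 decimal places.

4.4200

V(-2X + 0.5Y) = (-2)²·V(X) + (0.5)²·V(Y) + 2·(-2)·(0.5)·Cov(X,Y)
= 4·1 + 0.25·0.88 + -2·-0.1 = 4.42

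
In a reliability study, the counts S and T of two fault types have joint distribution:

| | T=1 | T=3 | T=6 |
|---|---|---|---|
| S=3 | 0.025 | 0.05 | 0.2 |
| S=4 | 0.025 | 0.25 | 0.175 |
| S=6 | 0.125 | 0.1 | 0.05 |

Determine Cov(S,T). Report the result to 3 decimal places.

E[S] = 4.275,  E[T] = 3.925
E[ST] = 15.775
Cov(S,T) = E[ST] − E[S]E[T] = 15.775 − (4.275)(3.925) = -1.004375

-1.004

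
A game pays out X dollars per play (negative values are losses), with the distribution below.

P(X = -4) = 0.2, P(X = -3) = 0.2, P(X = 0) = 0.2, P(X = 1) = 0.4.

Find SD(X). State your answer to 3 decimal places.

E[X] = (-4)(0.2) + (-3)(0.2) + (0)(0.2) + (1)(0.4) = -1
E[X²] = (-4)²(0.2) + (-3)²(0.2) + (0)²(0.2) + (1)²(0.4) = 5.4
V(X) = E[X²] − (E[X])² = 5.4 − (-1)² = 4.4
SD(X) = √4.4 ≈ 2.098

2.098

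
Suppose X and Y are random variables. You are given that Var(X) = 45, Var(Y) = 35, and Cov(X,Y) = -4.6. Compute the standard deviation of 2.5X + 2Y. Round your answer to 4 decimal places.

19.3714

Var(2.5X + 2Y) = (2.5)²·Var(X) + (2)²·Var(Y) + 2·(2.5)·(2)·Cov(X,Y)
= 6.25·45 + 4·35 + 10·-4.6 = 375.25
sd(2.5X + 2Y) = √375.25 ≈ 19.3714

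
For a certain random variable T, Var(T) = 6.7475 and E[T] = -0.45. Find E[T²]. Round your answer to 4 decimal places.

6.9500

E[T²] = Var(T) + (E[T])² = 6.7475 + (-0.45)² = 6.95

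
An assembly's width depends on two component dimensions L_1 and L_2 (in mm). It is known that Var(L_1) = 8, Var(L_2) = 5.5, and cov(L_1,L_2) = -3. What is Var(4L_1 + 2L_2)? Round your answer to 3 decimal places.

102.000

Var(4L_1 + 2L_2) = (4)²·Var(L_1) + (2)²·Var(L_2) + 2·(4)·(2)·cov(L_1,L_2)
= 16·8 + 4·5.5 + 16·-3 = 102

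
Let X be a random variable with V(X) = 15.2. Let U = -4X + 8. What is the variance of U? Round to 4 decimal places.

243.2000

V(-4X + 8) = (-4)²·V(X) = 16·15.2 = 243.2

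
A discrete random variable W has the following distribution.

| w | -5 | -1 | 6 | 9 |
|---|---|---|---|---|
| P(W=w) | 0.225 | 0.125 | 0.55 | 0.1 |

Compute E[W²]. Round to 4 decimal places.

33.6500

E[W²] = (-5)²(0.225) + (-1)²(0.125) + (6)²(0.55) + (9)²(0.1) = 33.65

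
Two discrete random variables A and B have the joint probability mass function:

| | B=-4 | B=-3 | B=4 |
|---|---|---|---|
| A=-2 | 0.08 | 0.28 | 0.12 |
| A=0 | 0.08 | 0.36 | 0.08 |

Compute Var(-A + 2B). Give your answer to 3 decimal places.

E[A] = -0.96,  E[B] = -1.76,  E[AB] = 1.36
Var(A) = 1.92 − (-0.96)² = 0.9984;  Var(B) = 11.52 − (-1.76)² = 8.4224
Cov(A,B) = 1.36 − (-0.96)(-1.76) = -0.3296
Var(-A + 2B) = (-1)²·0.9984 + (2)²·8.4224 + 2·(-1)·(2)·-0.3296 = 36.0064

36.006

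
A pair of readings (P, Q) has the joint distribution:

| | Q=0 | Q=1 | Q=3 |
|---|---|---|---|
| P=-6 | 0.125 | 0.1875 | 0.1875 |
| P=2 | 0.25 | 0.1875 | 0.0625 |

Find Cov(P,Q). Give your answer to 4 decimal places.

E[P] = -2,  E[Q] = 1.125
E[PQ] = -3.75
Cov(P,Q) = E[PQ] − E[P]E[Q] = -3.75 − (-2)(1.125) = -1.5

-1.5000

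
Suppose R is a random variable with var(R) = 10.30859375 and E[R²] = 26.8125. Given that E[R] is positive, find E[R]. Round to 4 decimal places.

(E[R])² = E[R²] − var(R) = 26.8125 − 10.30859375 = 16.50390625
E[R] = √16.50390625 = 4.0625

4.0625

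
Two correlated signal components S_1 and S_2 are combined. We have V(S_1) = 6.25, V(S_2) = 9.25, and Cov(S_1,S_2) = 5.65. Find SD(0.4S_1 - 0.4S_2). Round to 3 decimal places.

V(0.4S_1 - 0.4S_2) = (0.4)²·V(S_1) + (-0.4)²·V(S_2) + 2·(0.4)·(-0.4)·Cov(S_1,S_2)
= 0.16·6.25 + 0.16·9.25 + -0.32·5.65 = 0.672
SD(0.4S_1 - 0.4S_2) = √0.672 ≈ 0.820

0.820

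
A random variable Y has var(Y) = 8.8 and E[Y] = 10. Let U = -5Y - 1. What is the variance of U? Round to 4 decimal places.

var(-5Y - 1) = (-5)²·var(Y) = 25·8.8 = 220

220.0000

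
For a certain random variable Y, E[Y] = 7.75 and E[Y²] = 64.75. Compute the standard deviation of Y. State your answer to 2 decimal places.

var(Y) = 64.75 − (7.75)² = 4.6875
SD(Y) = √4.6875 ≈ 2.17

2.17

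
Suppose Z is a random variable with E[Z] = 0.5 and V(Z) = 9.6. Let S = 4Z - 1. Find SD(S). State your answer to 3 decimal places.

12.394

V(4Z - 1) = (4)²·9.6 = 153.6
SD(S) = √153.6 ≈ 12.394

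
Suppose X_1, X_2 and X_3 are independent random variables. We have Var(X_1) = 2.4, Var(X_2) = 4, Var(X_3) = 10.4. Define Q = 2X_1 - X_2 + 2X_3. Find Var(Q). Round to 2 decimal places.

55.20

By independence, Var(Q) = (2)²Var(X_1) + (-1)²Var(X_2) + (2)²Var(X_3)
= (2)²·2.4 + (-1)²·4 + (2)²·10.4 = 55.2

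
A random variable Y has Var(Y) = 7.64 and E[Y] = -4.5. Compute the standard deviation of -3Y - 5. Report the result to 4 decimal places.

Var(-3Y - 5) = (-3)²·7.64 = 68.76
σ(-3Y - 5) = √68.76 ≈ 8.2922

8.2922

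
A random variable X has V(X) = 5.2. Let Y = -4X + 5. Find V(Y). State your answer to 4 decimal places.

V(-4X + 5) = (-4)²·V(X) = 16·5.2 = 83.2

83.2000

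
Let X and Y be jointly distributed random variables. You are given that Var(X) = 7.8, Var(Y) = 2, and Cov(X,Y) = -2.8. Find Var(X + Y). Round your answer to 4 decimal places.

4.2000

Var(X + Y) = (1)²·Var(X) + (1)²·Var(Y) + 2·(1)·(1)·Cov(X,Y)
= 1·7.8 + 1·2 + 2·-2.8 = 4.2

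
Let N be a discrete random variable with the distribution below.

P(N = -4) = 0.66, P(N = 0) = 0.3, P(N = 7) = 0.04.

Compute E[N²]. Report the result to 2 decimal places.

E[N²] = (-4)²(0.66) + (0)²(0.3) + (7)²(0.04) = 12.52

12.52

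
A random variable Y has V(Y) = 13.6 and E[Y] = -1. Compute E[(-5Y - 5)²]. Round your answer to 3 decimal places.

340.000

E[-5Y - 5] = -5·-1 − 5 = 0
V(-5Y - 5) = (-5)²·13.6 = 340
E[(-5Y - 5)²] = V((-5Y - 5)) + (E[(-5Y - 5)])² = 340 + (0)² = 340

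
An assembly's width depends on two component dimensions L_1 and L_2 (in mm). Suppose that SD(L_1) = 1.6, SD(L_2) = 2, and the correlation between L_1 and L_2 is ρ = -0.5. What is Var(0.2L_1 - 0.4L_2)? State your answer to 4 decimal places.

Var(L_1) = (1.6)² = 2.56;  Var(L_2) = (2)² = 4
cov(L_1,L_2) = ρ·SD(L_1)·SD(L_2) = -0.5·1.6·2 = -1.6
Var(0.2L_1 - 0.4L_2) = (0.2)²·Var(L_1) + (-0.4)²·Var(L_2) + 2·(0.2)·(-0.4)·cov(L_1,L_2)
= 0.04·2.56 + 0.16·4 + -0.16·-1.6 = 0.9984

0.9984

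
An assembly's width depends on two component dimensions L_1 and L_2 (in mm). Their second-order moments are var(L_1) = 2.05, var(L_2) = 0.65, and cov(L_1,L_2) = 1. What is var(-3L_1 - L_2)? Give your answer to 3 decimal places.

var(-3L_1 - L_2) = (-3)²·var(L_1) + (-1)²·var(L_2) + 2·(-3)·(-1)·cov(L_1,L_2)
= 9·2.05 + 1·0.65 + 6·1 = 25.1

25.100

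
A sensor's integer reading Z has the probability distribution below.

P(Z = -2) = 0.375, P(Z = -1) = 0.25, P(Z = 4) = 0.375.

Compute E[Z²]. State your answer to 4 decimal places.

E[Z²] = (-2)²(0.375) + (-1)²(0.25) + (4)²(0.375) = 7.75

7.7500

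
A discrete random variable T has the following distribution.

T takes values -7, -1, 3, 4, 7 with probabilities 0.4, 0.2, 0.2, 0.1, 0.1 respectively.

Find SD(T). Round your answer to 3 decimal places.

E[T] = (-7)(0.4) + (-1)(0.2) + (3)(0.2) + (4)(0.1) + (7)(0.1) = -1.3
E[T²] = (-7)²(0.4) + (-1)²(0.2) + (3)²(0.2) + (4)²(0.1) + (7)²(0.1) = 28.1
Var(T) = E[T²] − (E[T])² = 28.1 − (-1.3)² = 26.41
SD(T) = √26.41 ≈ 5.139

5.139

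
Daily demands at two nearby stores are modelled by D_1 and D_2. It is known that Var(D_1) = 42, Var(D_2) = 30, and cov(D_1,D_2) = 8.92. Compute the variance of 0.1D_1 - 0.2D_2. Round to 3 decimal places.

Var(0.1D_1 - 0.2D_2) = (0.1)²·Var(D_1) + (-0.2)²·Var(D_2) + 2·(0.1)·(-0.2)·cov(D_1,D_2)
= 0.01·42 + 0.04·30 + -0.04·8.92 = 1.2632

1.263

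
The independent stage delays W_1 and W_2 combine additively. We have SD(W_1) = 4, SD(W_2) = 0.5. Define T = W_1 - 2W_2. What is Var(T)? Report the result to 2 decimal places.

Var(W_1) = 16, Var(W_2) = 0.25
By independence, Var(T) = (1)²Var(W_1) + (-2)²Var(W_2)
= (1)²·16 + (-2)²·0.25 = 17

17.00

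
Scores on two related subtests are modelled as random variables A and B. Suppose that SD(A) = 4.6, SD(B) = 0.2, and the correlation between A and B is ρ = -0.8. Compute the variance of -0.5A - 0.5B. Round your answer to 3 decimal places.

4.932

var(A) = (4.6)² = 21.16;  var(B) = (0.2)² = 0.04
Cov(A,B) = ρ·SD(A)·SD(B) = -0.8·4.6·0.2 = -0.736
var(-0.5A - 0.5B) = (-0.5)²·var(A) + (-0.5)²·var(B) + 2·(-0.5)·(-0.5)·Cov(A,B)
= 0.25·21.16 + 0.25·0.04 + 0.5·-0.736 = 4.932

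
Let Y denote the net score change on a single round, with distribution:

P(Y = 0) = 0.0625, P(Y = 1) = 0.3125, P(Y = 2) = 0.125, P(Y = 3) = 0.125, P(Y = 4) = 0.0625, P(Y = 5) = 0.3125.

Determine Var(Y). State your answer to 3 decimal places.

3.188

E[Y] = (0)(0.0625) + (1)(0.3125) + (2)(0.125) + (3)(0.125) + (4)(0.0625) + (5)(0.3125) = 2.75
E[Y²] = (0)²(0.0625) + (1)²(0.3125) + (2)²(0.125) + (3)²(0.125) + (4)²(0.0625) + (5)²(0.3125) = 10.75
Var(Y) = E[Y²] − (E[Y])² = 10.75 − (2.75)² = 3.1875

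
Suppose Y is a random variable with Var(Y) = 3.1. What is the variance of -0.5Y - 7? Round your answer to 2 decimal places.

0.78

Var(-0.5Y - 7) = (-0.5)²·Var(Y) = 0.25·3.1 = 0.775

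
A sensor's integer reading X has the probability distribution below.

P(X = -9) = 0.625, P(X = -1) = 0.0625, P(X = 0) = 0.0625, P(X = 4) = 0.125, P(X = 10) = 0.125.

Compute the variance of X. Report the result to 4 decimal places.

49.6836

E[X] = (-9)(0.625) + (-1)(0.0625) + (0)(0.0625) + (4)(0.125) + (10)(0.125) = -3.9375
E[X²] = (-9)²(0.625) + (-1)²(0.0625) + (0)²(0.0625) + (4)²(0.125) + (10)²(0.125) = 65.1875
Var(X) = E[X²] − (E[X])² = 65.1875 − (-3.9375)² = 49.68359375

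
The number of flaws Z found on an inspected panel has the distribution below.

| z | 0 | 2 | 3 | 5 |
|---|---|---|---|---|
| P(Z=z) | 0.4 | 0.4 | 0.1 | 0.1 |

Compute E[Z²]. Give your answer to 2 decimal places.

E[Z²] = (0)²(0.4) + (2)²(0.4) + (3)²(0.1) + (5)²(0.1) = 5

5.00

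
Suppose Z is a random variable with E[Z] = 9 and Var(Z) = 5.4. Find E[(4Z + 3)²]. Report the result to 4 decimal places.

E[4Z + 3] = 4·9 + 3 = 39
Var(4Z + 3) = (4)²·5.4 = 86.4
E[(4Z + 3)²] = Var((4Z + 3)) + (E[(4Z + 3)])² = 86.4 + (39)² = 1607.4

1607.4000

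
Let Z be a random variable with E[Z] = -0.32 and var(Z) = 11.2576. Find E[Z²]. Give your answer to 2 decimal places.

11.36

E[Z²] = var(Z) + (E[Z])² = 11.2576 + (-0.32)² = 11.36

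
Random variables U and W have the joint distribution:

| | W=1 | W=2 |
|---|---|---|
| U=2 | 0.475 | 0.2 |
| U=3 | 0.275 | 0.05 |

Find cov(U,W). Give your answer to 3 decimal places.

-0.031

E[U] = 2.325,  E[W] = 1.25
E[UW] = 2.875
cov(U,W) = E[UW] − E[U]E[W] = 2.875 − (2.325)(1.25) = -0.03125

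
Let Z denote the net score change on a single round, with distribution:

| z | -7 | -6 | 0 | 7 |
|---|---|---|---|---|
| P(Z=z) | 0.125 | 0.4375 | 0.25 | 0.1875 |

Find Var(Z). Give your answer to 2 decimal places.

E[Z] = (-7)(0.125) + (-6)(0.4375) + (0)(0.25) + (7)(0.1875) = -2.1875
E[Z²] = (-7)²(0.125) + (-6)²(0.4375) + (0)²(0.25) + (7)²(0.1875) = 31.0625
Var(Z) = E[Z²] − (E[Z])² = 31.0625 − (-2.1875)² = 26.27734375

26.28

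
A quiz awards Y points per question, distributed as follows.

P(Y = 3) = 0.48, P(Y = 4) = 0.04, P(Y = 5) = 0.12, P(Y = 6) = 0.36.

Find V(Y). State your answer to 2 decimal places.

1.91

E[Y] = (3)(0.48) + (4)(0.04) + (5)(0.12) + (6)(0.36) = 4.36
E[Y²] = (3)²(0.48) + (4)²(0.04) + (5)²(0.12) + (6)²(0.36) = 20.92
V(Y) = E[Y²] − (E[Y])² = 20.92 − (4.36)² = 1.9104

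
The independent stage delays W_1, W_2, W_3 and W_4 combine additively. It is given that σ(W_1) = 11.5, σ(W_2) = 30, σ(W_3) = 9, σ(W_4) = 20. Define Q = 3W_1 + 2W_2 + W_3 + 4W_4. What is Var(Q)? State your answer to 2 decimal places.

11271.25

Var(W_1) = 132.25, Var(W_2) = 900, Var(W_3) = 81, Var(W_4) = 400
By independence, Var(Q) = (3)²Var(W_1) + (2)²Var(W_2) + (1)²Var(W_3) + (4)²Var(W_4)
= (3)²·132.25 + (2)²·900 + (1)²·81 + (4)²·400 = 11271.25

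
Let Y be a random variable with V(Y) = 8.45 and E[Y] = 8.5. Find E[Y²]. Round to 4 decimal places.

E[Y²] = V(Y) + (E[Y])² = 8.45 + (8.5)² = 80.7

80.7000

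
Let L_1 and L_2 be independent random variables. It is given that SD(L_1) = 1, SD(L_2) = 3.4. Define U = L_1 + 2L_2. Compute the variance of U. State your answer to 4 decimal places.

47.2400

Var(L_1) = 1, Var(L_2) = 11.56
By independence, Var(U) = (1)²Var(L_1) + (2)²Var(L_2)
= (1)²·1 + (2)²·11.56 = 47.24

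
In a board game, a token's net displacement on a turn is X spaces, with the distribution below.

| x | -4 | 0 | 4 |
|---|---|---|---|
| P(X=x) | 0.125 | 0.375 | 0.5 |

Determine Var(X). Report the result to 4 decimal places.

7.7500

E[X] = (-4)(0.125) + (0)(0.375) + (4)(0.5) = 1.5
E[X²] = (-4)²(0.125) + (0)²(0.375) + (4)²(0.5) = 10
Var(X) = E[X²] − (E[X])² = 10 − (1.5)² = 7.75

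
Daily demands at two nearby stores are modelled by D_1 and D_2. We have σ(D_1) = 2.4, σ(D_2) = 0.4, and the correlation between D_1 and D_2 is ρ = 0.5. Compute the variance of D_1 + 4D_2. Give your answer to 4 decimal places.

12.1600

Var(D_1) = (2.4)² = 5.76;  Var(D_2) = (0.4)² = 0.16
Cov(D_1,D_2) = ρ·σ(D_1)·σ(D_2) = 0.5·2.4·0.4 = 0.48
Var(D_1 + 4D_2) = (1)²·Var(D_1) + (4)²·Var(D_2) + 2·(1)·(4)·Cov(D_1,D_2)
= 1·5.76 + 16·0.16 + 8·0.48 = 12.16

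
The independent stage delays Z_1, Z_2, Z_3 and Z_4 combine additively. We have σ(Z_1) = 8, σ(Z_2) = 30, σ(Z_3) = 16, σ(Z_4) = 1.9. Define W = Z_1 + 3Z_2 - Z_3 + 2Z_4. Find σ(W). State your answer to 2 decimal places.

91.84

V(Z_1) = 64, V(Z_2) = 900, V(Z_3) = 256, V(Z_4) = 3.61
By independence, V(W) = (1)²V(Z_1) + (3)²V(Z_2) + (-1)²V(Z_3) + (2)²V(Z_4)
= (1)²·64 + (3)²·900 + (-1)²·256 + (2)²·3.61 = 8434.44
σ(W) = √8434.44 ≈ 91.84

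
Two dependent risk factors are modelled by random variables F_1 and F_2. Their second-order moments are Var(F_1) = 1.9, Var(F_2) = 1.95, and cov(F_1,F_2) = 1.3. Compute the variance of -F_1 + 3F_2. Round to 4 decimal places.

Var(-F_1 + 3F_2) = (-1)²·Var(F_1) + (3)²·Var(F_2) + 2·(-1)·(3)·cov(F_1,F_2)
= 1·1.9 + 9·1.95 + -6·1.3 = 11.65

11.6500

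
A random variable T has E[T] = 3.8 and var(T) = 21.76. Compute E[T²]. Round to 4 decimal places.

E[T²] = var(T) + (E[T])² = 21.76 + (3.8)² = 36.2

36.2000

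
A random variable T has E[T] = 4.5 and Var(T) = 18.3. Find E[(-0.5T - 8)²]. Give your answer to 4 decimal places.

109.6375

E[-0.5T - 8] = -0.5·4.5 − 8 = -10.25
Var(-0.5T - 8) = (-0.5)²·18.3 = 4.575
E[(-0.5T - 8)²] = Var((-0.5T - 8)) + (E[(-0.5T - 8)])² = 4.575 + (-10.25)² = 109.6375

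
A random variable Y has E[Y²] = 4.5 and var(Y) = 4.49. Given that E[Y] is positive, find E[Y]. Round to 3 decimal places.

(E[Y])² = E[Y²] − var(Y) = 4.5 − 4.49 = 0.01
E[Y] = √0.01 = 0.1

0.100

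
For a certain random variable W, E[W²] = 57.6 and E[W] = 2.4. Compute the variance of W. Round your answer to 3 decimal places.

Var(W) = 57.6 − (2.4)² = 51.84

51.840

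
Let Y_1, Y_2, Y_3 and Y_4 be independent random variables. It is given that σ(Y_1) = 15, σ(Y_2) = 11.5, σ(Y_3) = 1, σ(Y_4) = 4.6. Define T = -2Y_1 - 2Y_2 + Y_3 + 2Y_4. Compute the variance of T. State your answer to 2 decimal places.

1514.64

V(Y_1) = 225, V(Y_2) = 132.25, V(Y_3) = 1, V(Y_4) = 21.16
By independence, V(T) = (-2)²V(Y_1) + (-2)²V(Y_2) + (1)²V(Y_3) + (2)²V(Y_4)
= (-2)²·225 + (-2)²·132.25 + (1)²·1 + (2)²·21.16 = 1514.64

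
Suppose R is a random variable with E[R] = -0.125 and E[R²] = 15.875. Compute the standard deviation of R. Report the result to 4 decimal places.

Var(R) = 15.875 − (-0.125)² = 15.859375
sd(R) = √15.859375 ≈ 3.9824

3.9824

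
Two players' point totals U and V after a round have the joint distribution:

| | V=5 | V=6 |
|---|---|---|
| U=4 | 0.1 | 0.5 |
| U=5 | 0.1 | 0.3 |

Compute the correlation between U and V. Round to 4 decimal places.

E[U] = 4.4,  E[V] = 5.8
E[UV] = 25.5
cov(U,V) = E[UV] − E[U]E[V] = 25.5 − (4.4)(5.8) = -0.02
Var(U) = 0.24,  Var(V) = 0.16
ρ = -0.02 / √(0.24·0.16) ≈ -0.1021

-0.1021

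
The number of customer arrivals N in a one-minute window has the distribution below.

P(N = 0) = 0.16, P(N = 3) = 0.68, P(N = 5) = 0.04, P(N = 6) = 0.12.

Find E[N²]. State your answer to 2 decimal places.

E[N²] = (0)²(0.16) + (3)²(0.68) + (5)²(0.04) + (6)²(0.12) = 11.44

11.44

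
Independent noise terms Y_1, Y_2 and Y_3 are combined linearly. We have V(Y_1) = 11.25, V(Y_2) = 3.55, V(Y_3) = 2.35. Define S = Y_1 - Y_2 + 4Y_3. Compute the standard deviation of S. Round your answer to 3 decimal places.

By independence, V(S) = (1)²V(Y_1) + (-1)²V(Y_2) + (4)²V(Y_3)
= (1)²·11.25 + (-1)²·3.55 + (4)²·2.35 = 52.4
SD(S) = √52.4 ≈ 7.239

7.239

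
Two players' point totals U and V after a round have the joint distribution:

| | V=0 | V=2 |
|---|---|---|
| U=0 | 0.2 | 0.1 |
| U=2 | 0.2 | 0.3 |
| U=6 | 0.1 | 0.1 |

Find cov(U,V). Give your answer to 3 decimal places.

E[U] = 2.2,  E[V] = 1
E[UV] = 2.4
cov(U,V) = E[UV] − E[U]E[V] = 2.4 − (2.2)(1) = 0.2

0.200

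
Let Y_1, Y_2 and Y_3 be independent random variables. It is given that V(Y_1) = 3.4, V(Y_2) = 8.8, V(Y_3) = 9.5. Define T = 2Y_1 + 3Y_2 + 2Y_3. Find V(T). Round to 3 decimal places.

130.800

By independence, V(T) = (2)²V(Y_1) + (3)²V(Y_2) + (2)²V(Y_3)
= (2)²·3.4 + (3)²·8.8 + (2)²·9.5 = 130.8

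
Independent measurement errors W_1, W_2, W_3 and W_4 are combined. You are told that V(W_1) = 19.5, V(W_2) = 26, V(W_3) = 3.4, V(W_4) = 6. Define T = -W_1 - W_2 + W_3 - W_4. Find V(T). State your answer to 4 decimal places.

By independence, V(T) = (-1)²V(W_1) + (-1)²V(W_2) + (1)²V(W_3) + (-1)²V(W_4)
= (-1)²·19.5 + (-1)²·26 + (1)²·3.4 + (-1)²·6 = 54.9

54.9000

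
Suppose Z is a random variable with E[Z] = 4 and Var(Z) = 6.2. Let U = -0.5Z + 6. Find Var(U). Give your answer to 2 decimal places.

Var(-0.5Z + 6) = (-0.5)²·Var(Z) = 0.25·6.2 = 1.55

1.55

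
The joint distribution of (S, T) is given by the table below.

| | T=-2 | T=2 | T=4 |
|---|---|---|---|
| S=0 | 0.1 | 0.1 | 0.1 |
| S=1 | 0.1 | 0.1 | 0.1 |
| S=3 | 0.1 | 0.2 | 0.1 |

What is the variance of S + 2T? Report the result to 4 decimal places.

E[S] = 1.5,  E[T] = 1.4,  E[ST] = 2.2
var(S) = 3.9 − (1.5)² = 1.65;  var(T) = 7.6 − (1.4)² = 5.64
Cov(S,T) = 2.2 − (1.5)(1.4) = 0.1
var(S + 2T) = (1)²·1.65 + (2)²·5.64 + 2·(1)·(2)·0.1 = 24.61

24.6100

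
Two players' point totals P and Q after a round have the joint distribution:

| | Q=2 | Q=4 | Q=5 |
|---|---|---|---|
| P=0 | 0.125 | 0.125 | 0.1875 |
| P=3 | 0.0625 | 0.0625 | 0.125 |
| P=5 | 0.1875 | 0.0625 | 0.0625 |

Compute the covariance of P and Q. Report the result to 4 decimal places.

-0.6953

E[P] = 2.3125,  E[Q] = 3.625
E[PQ] = 7.6875
cov(P,Q) = E[PQ] − E[P]E[Q] = 7.6875 − (2.3125)(3.625) = -0.6953125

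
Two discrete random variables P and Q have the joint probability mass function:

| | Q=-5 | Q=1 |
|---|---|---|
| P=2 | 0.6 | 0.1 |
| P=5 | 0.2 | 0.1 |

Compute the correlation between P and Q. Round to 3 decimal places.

0.218

E[P] = 2.9,  E[Q] = -3.8
E[PQ] = -10.3
cov(P,Q) = E[PQ] − E[P]E[Q] = -10.3 − (2.9)(-3.8) = 0.72
Var(P) = 1.89,  Var(Q) = 5.76
ρ = 0.72 / √(1.89·5.76) ≈ 0.218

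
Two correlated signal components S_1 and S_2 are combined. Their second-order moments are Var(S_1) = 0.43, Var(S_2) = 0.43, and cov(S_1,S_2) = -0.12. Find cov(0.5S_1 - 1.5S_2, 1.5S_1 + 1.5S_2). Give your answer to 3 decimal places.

-0.465

cov(0.5S_1 - 1.5S_2, 1.5S_1 + 1.5S_2) = (0.5)(1.5)Var(S_1) + (-1.5)(1.5)Var(S_2) + [(0.5)(1.5) + (-1.5)(1.5)]cov(S_1,S_2)
= 0.75·0.43 + -2.25·0.43 + -1.5·-0.12 = -0.465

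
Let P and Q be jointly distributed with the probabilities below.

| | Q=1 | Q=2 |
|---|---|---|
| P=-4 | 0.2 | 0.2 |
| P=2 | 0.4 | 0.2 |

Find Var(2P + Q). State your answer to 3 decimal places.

E[P] = -0.4,  E[Q] = 1.4,  E[PQ] = -0.8
Var(P) = 8.8 − (-0.4)² = 8.64;  Var(Q) = 2.2 − (1.4)² = 0.24
Cov(P,Q) = -0.8 − (-0.4)(1.4) = -0.24
Var(2P + Q) = (2)²·8.64 + (1)²·0.24 + 2·(2)·(1)·-0.24 = 33.84

33.840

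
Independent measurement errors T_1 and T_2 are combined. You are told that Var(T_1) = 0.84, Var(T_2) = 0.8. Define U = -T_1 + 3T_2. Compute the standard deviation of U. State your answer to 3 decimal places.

2.835

By independence, Var(U) = (-1)²Var(T_1) + (3)²Var(T_2)
= (-1)²·0.84 + (3)²·0.8 = 8.04
σ(U) = √8.04 ≈ 2.835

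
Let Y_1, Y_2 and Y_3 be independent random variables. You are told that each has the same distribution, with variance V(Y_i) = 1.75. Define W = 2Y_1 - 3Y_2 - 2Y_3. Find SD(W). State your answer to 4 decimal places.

By independence, V(W) = (2)²V(Y_1) + (-3)²V(Y_2) + (-2)²V(Y_3)
= (2)²·1.75 + (-3)²·1.75 + (-2)²·1.75 = 29.75
SD(W) = √29.75 ≈ 5.4544

5.4544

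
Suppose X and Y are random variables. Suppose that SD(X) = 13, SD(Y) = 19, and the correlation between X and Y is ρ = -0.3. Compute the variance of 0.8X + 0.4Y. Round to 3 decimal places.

Var(X) = (13)² = 169;  Var(Y) = (19)² = 361
cov(X,Y) = ρ·SD(X)·SD(Y) = -0.3·13·19 = -74.1
Var(0.8X + 0.4Y) = (0.8)²·Var(X) + (0.4)²·Var(Y) + 2·(0.8)·(0.4)·cov(X,Y)
= 0.64·169 + 0.16·361 + 0.64·-74.1 = 118.496

118.496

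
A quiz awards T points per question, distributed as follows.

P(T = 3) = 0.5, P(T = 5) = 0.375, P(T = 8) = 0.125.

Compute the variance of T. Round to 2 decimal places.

2.73

E[T] = (3)(0.5) + (5)(0.375) + (8)(0.125) = 4.375
E[T²] = (3)²(0.5) + (5)²(0.375) + (8)²(0.125) = 21.875
Var(T) = E[T²] − (E[T])² = 21.875 − (4.375)² = 2.734375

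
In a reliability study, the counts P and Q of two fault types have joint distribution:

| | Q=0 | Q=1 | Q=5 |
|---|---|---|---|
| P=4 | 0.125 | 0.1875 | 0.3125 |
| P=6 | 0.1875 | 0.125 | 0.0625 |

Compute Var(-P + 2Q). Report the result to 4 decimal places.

E[P] = 4.75,  E[Q] = 2.1875,  E[PQ] = 9.625
Var(P) = 23.5 − (4.75)² = 0.9375;  Var(Q) = 9.6875 − (2.1875)² = 4.90234375
cov(P,Q) = 9.625 − (4.75)(2.1875) = -0.765625
Var(-P + 2Q) = (-1)²·0.9375 + (2)²·4.90234375 + 2·(-1)·(2)·-0.765625 = 23.609375

23.6094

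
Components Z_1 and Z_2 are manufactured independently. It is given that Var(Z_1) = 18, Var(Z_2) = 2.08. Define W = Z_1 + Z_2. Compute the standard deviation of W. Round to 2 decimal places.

By independence, Var(W) = (1)²Var(Z_1) + (1)²Var(Z_2)
= (1)²·18 + (1)²·2.08 = 20.08
σ(W) = √20.08 ≈ 4.48

4.48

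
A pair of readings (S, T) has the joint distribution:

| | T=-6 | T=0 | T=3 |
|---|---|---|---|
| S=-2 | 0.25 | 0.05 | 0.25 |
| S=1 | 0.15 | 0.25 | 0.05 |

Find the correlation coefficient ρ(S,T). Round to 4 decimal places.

E[S] = -0.65,  E[T] = -1.5
E[ST] = 0.75
Cov(S,T) = E[ST] − E[S]E[T] = 0.75 − (-0.65)(-1.5) = -0.225
V(S) = 2.2275,  V(T) = 14.85
ρ = -0.225 / √(2.2275·14.85) ≈ -0.0391

-0.0391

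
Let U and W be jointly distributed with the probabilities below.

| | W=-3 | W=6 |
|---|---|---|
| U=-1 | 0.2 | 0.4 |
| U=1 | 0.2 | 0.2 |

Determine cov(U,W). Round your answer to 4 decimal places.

E[U] = -0.2,  E[W] = 2.4
E[UW] = -1.2
cov(U,W) = E[UW] − E[U]E[W] = -1.2 − (-0.2)(2.4) = -0.72

-0.7200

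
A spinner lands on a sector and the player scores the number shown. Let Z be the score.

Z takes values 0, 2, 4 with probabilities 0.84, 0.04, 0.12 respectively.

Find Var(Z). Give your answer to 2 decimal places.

1.77

E[Z] = (0)(0.84) + (2)(0.04) + (4)(0.12) = 0.56
E[Z²] = (0)²(0.84) + (2)²(0.04) + (4)²(0.12) = 2.08
Var(Z) = E[Z²] − (E[Z])² = 2.08 − (0.56)² = 1.7664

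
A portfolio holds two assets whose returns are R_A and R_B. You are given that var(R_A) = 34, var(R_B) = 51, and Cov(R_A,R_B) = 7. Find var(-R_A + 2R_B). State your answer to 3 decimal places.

210.000

var(-R_A + 2R_B) = (-1)²·var(R_A) + (2)²·var(R_B) + 2·(-1)·(2)·Cov(R_A,R_B)
= 1·34 + 4·51 + -4·7 = 210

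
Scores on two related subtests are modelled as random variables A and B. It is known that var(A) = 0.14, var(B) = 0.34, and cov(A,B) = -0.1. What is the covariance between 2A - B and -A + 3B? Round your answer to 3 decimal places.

-2.000

cov(2A - B, -A + 3B) = (2)(-1)var(A) + (-1)(3)var(B) + [(2)(3) + (-1)(-1)]cov(A,B)
= -2·0.14 + -3·0.34 + 7·-0.1 = -2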